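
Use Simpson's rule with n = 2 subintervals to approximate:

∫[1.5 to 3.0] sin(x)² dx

f(x) = sin(x)²
a = 1.5, b = 3.0, n = 2
h = (b - a)/n = 0.750000

Simpson's rule: (h/3)[f(x₀) + 4f(x₁) + 2f(x₂) + ... + f(xₙ)]

x_0 = 1.5000, f(x_0) = 0.994996, coefficient = 1
x_1 = 2.2500, f(x_1) = 0.605398, coefficient = 4
x_2 = 3.0000, f(x_2) = 0.019915, coefficient = 1

I ≈ (0.750000/3) × 3.436503 = 0.859126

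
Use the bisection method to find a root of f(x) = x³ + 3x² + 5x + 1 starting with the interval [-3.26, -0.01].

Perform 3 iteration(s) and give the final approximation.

f(x) = x³ + 3x² + 5x + 1
Initial interval: [-3.26, -0.01]

Iteration 1:
  c_1 = (-3.260000 + (-0.010000))/2 = -1.635000
  f(c_1) = f(-1.635000) = -3.526048
  f(a) × f(c) ≥ 0, new interval: [-1.635000, -0.010000]
Iteration 2:
  c_2 = (-1.635000 + (-0.010000))/2 = -0.822500
  f(c_2) = f(-0.822500) = -1.639408
  f(a) × f(c) ≥ 0, new interval: [-0.822500, -0.010000]
Iteration 3:
  c_3 = (-0.822500 + (-0.010000))/2 = -0.416250
  f(c_3) = f(-0.416250) = -0.633579
  f(a) × f(c) ≥ 0, new interval: [-0.416250, -0.010000]

After 3 iteration(s), the approximation is c_3 = -0.416250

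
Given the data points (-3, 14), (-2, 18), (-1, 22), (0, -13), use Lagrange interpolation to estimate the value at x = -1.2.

Lagrange interpolation formula:
P(x) = Σ yᵢ × Lᵢ(x)
where Lᵢ(x) = Π_{j≠i} (x - xⱼ)/(xᵢ - xⱼ)

L_0(-1.2) = (-1.2 - (-2))/(-3 - (-2)) × (-1.2 - (-1))/(-3 - (-1)) × (-1.2 - 0)/(-3 - 0) = -0.032000
L_1(-1.2) = (-1.2 - (-3))/(-2 - (-3)) × (-1.2 - (-1))/(-2 - (-1)) × (-1.2 - 0)/(-2 - 0) = 0.216000
L_2(-1.2) = (-1.2 - (-3))/(-1 - (-3)) × (-1.2 - (-2))/(-1 - (-2)) × (-1.2 - 0)/(-1 - 0) = 0.864000
L_3(-1.2) = (-1.2 - (-3))/(0 - (-3)) × (-1.2 - (-2))/(0 - (-2)) × (-1.2 - (-1))/(0 - (-1)) = -0.048000

P(-1.2) = 14×L_0(-1.2) + 18×L_1(-1.2) + 22×L_2(-1.2) + (-13)×L_3(-1.2)
P(-1.2) = 23.072000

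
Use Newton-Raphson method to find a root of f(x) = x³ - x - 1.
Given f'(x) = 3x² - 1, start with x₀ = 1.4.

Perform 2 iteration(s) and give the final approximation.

f(x) = x³ - x - 1
f'(x) = 3x² - 1
x₀ = 1.4

Newton-Raphson formula: x_{n+1} = x_n - f(x_n)/f'(x_n)

Iteration 1:
  f(1.400000) = 0.344000
  f'(1.400000) = 4.880000
  x_1 = 1.400000 - 0.344000/4.880000 = 1.329508
Iteration 2:
  f(1.329508) = 0.020520
  f'(1.329508) = 4.302776
  x_2 = 1.329508 - 0.020520/4.302776 = 1.324739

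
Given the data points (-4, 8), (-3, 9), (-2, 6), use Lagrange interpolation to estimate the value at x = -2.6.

Lagrange interpolation formula:
P(x) = Σ yᵢ × Lᵢ(x)
where Lᵢ(x) = Π_{j≠i} (x - xⱼ)/(xᵢ - xⱼ)

L_0(-2.6) = (-2.6 - (-3))/(-4 - (-3)) × (-2.6 - (-2))/(-4 - (-2)) = -0.120000
L_1(-2.6) = (-2.6 - (-4))/(-3 - (-4)) × (-2.6 - (-2))/(-3 - (-2)) = 0.840000
L_2(-2.6) = (-2.6 - (-4))/(-2 - (-4)) × (-2.6 - (-3))/(-2 - (-3)) = 0.280000

P(-2.6) = 8×L_0(-2.6) + 9×L_1(-2.6) + 6×L_2(-2.6)
P(-2.6) = 8.280000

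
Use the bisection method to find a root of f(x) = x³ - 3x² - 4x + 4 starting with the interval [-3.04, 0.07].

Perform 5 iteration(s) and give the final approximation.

f(x) = x³ - 3x² - 4x + 4
Initial interval: [-3.04, 0.07]

Iteration 1:
  c_1 = (-3.040000 + 0.070000)/2 = -1.485000
  f(c_1) = f(-1.485000) = 0.049566
  f(a) × f(c) < 0, new interval: [-3.040000, -1.485000]
Iteration 2:
  c_2 = (-3.040000 + (-1.485000))/2 = -2.262500
  f(c_2) = f(-2.262500) = -13.888244
  f(a) × f(c) ≥ 0, new interval: [-2.262500, -1.485000]
Iteration 3:
  c_3 = (-2.262500 + (-1.485000))/2 = -1.873750
  f(c_3) = f(-1.873750) = -5.616439
  f(a) × f(c) ≥ 0, new interval: [-1.873750, -1.485000]
Iteration 4:
  c_4 = (-1.873750 + (-1.485000))/2 = -1.679375
  f(c_4) = f(-1.679375) = -2.479743
  f(a) × f(c) ≥ 0, new interval: [-1.679375, -1.485000]
Iteration 5:
  c_5 = (-1.679375 + (-1.485000))/2 = -1.582188
  f(c_5) = f(-1.582188) = -1.141919
  f(a) × f(c) ≥ 0, new interval: [-1.582188, -1.485000]

After 5 iteration(s), the approximation is c_5 = -1.582188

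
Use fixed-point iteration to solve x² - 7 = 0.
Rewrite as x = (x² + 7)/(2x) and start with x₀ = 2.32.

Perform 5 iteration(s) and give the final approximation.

Equation: x² - 7 = 0
Fixed-point form: x = (x² + 7)/(2x)
x₀ = 2.32

x_1 = g(2.320000) = 2.668621
x_2 = g(2.668621) = 2.645849
x_3 = g(2.645849) = 2.645751
x_4 = g(2.645751) = 2.645751
x_5 = g(2.645751) = 2.645751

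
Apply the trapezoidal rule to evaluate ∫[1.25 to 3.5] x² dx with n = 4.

f(x) = x²
a = 1.25, b = 3.5, n = 4
h = (b - a)/n = 0.562500

Trapezoidal rule: (h/2)[f(x₀) + 2f(x₁) + 2f(x₂) + ... + f(xₙ)]

x_0 = 1.2500, f(x_0) = 1.562500, coefficient = 1
x_1 = 1.8125, f(x_1) = 3.285156, coefficient = 2
x_2 = 2.3750, f(x_2) = 5.640625, coefficient = 2
x_3 = 2.9375, f(x_3) = 8.628906, coefficient = 2
x_4 = 3.5000, f(x_4) = 12.250000, coefficient = 1

I ≈ (0.562500/2) × 48.921875 = 13.759277
Exact value: 13.640625
Error: 0.118652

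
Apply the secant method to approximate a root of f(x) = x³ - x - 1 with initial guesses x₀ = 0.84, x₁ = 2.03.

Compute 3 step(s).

f(x) = x³ - x - 1
x₀ = 0.84, x₁ = 2.03

Secant formula: x_{n+1} = x_n - f(x_n)(x_n - x_{n-1})/(f(x_n) - f(x_{n-1}))

Iteration 1:
  f(0.840000) = -1.247296
  f(2.030000) = 5.335427
  x_2 = 2.030000 - 5.335427×(2.030000 - 0.840000)/(5.335427 - (-1.247296))
       = 1.065481
Iteration 2:
  f(2.030000) = 5.335427
  f(1.065481) = -0.855893
  x_3 = 1.065481 - (-0.855893)×(1.065481 - 2.030000)/(-0.855893 - 5.335427)
       = 1.198817
Iteration 3:
  f(1.065481) = -0.855893
  f(1.198817) = -0.475922
  x_4 = 1.198817 - (-0.475922)×(1.198817 - 1.065481)/(-0.475922 - (-0.855893))
       = 1.365823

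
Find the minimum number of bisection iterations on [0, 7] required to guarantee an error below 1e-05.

We need (b-a)/2^n ≤ 1e-05
(7 - 0)/2^n ≤ 1e-05
7/2^n ≤ 1e-05
2^n ≥ 700000
n ≥ log₂(700000) = 19.42
n ≥ 20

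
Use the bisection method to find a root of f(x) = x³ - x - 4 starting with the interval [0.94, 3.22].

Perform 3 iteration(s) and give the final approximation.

f(x) = x³ - x - 4
Initial interval: [0.94, 3.22]

Iteration 1:
  c_1 = (0.940000 + 3.220000)/2 = 2.080000
  f(c_1) = f(2.080000) = 2.918912
  f(a) × f(c) < 0, new interval: [0.940000, 2.080000]
Iteration 2:
  c_2 = (0.940000 + 2.080000)/2 = 1.510000
  f(c_2) = f(1.510000) = -2.067049
  f(a) × f(c) ≥ 0, new interval: [1.510000, 2.080000]
Iteration 3:
  c_3 = (1.510000 + 2.080000)/2 = 1.795000
  f(c_3) = f(1.795000) = -0.011465
  f(a) × f(c) ≥ 0, new interval: [1.795000, 2.080000]

After 3 iteration(s), the approximation is c_3 = 1.795000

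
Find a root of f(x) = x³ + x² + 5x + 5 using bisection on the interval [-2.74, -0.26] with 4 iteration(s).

f(x) = x³ + x² + 5x + 5
Initial interval: [-2.74, -0.26]

Iteration 1:
  c_1 = (-2.740000 + (-0.260000))/2 = -1.500000
  f(c_1) = f(-1.500000) = -3.625000
  f(a) × f(c) ≥ 0, new interval: [-1.500000, -0.260000]
Iteration 2:
  c_2 = (-1.500000 + (-0.260000))/2 = -0.880000
  f(c_2) = f(-0.880000) = 0.692928
  f(a) × f(c) < 0, new interval: [-1.500000, -0.880000]
Iteration 3:
  c_3 = (-1.500000 + (-0.880000))/2 = -1.190000
  f(c_3) = f(-1.190000) = -1.219059
  f(a) × f(c) ≥ 0, new interval: [-1.190000, -0.880000]
Iteration 4:
  c_4 = (-1.190000 + (-0.880000))/2 = -1.035000
  f(c_4) = f(-1.035000) = -0.212493
  f(a) × f(c) ≥ 0, new interval: [-1.035000, -0.880000]

After 4 iteration(s), the approximation is c_4 = -1.035000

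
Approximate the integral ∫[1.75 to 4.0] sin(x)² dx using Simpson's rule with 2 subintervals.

f(x) = sin(x)²
a = 1.75, b = 4.0, n = 2
h = (b - a)/n = 1.125000

Simpson's rule: (h/3)[f(x₀) + 4f(x₁) + 2f(x₂) + ... + f(xₙ)]

x_0 = 1.7500, f(x_0) = 0.968228, coefficient = 1
x_1 = 2.8750, f(x_1) = 0.069404, coefficient = 4
x_2 = 4.0000, f(x_2) = 0.572750, coefficient = 1

I ≈ (1.125000/3) × 1.818594 = 0.681973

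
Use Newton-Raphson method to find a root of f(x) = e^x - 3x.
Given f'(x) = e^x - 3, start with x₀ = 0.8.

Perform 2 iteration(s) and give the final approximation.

f(x) = e^x - 3x
f'(x) = e^x - 3
x₀ = 0.8

Newton-Raphson formula: x_{n+1} = x_n - f(x_n)/f'(x_n)

Iteration 1:
  f(0.800000) = -0.174459
  f'(0.800000) = -0.774459
  x_1 = 0.800000 - (-0.174459)/(-0.774459) = 0.574734
Iteration 2:
  f(0.574734) = 0.052456
  f'(0.574734) = -1.223342
  x_2 = 0.574734 - 0.052456/(-1.223342) = 0.617613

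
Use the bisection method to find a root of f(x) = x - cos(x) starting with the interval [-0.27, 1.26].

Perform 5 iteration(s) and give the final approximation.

f(x) = x - cos(x)
Initial interval: [-0.27, 1.26]

Iteration 1:
  c_1 = (-0.270000 + 1.260000)/2 = 0.495000
  f(c_1) = f(0.495000) = -0.384969
  f(a) × f(c) ≥ 0, new interval: [0.495000, 1.260000]
Iteration 2:
  c_2 = (0.495000 + 1.260000)/2 = 0.877500
  f(c_2) = f(0.877500) = 0.238424
  f(a) × f(c) < 0, new interval: [0.495000, 0.877500]
Iteration 3:
  c_3 = (0.495000 + 0.877500)/2 = 0.686250
  f(c_3) = f(0.686250) = -0.087378
  f(a) × f(c) ≥ 0, new interval: [0.686250, 0.877500]
Iteration 4:
  c_4 = (0.686250 + 0.877500)/2 = 0.781875
  f(c_4) = f(0.781875) = 0.072281
  f(a) × f(c) < 0, new interval: [0.686250, 0.781875]
Iteration 5:
  c_5 = (0.686250 + 0.781875)/2 = 0.734063
  f(c_5) = f(0.734063) = -0.008397
  f(a) × f(c) ≥ 0, new interval: [0.734063, 0.781875]

After 5 iteration(s), the approximation is c_5 = 0.734063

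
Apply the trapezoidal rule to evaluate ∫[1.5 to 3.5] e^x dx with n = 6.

f(x) = e^x
a = 1.5, b = 3.5, n = 6
h = (b - a)/n = 0.333333

Trapezoidal rule: (h/2)[f(x₀) + 2f(x₁) + 2f(x₂) + ... + f(xₙ)]

x_0 = 1.5000, f(x_0) = 4.481689, coefficient = 1
x_1 = 1.8333, f(x_1) = 6.254701, coefficient = 2
x_2 = 2.1667, f(x_2) = 8.729138, coefficient = 2
x_3 = 2.5000, f(x_3) = 12.182494, coefficient = 2
x_4 = 2.8333, f(x_4) = 17.002040, coefficient = 2
x_5 = 3.1667, f(x_5) = 23.728258, coefficient = 2
x_6 = 3.5000, f(x_6) = 33.115452, coefficient = 1

I ≈ (0.333333/2) × 173.390404 = 28.898401
Exact value: 28.633763
Error: 0.264638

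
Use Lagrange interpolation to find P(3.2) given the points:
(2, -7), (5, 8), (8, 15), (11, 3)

Lagrange interpolation formula:
P(x) = Σ yᵢ × Lᵢ(x)
where Lᵢ(x) = Π_{j≠i} (x - xⱼ)/(xᵢ - xⱼ)

L_0(3.2) = (3.2 - 5)/(2 - 5) × (3.2 - 8)/(2 - 8) × (3.2 - 11)/(2 - 11) = 0.416000
L_1(3.2) = (3.2 - 2)/(5 - 2) × (3.2 - 8)/(5 - 8) × (3.2 - 11)/(5 - 11) = 0.832000
L_2(3.2) = (3.2 - 2)/(8 - 2) × (3.2 - 5)/(8 - 5) × (3.2 - 11)/(8 - 11) = -0.312000
L_3(3.2) = (3.2 - 2)/(11 - 2) × (3.2 - 5)/(11 - 5) × (3.2 - 8)/(11 - 8) = 0.064000

P(3.2) = (-7)×L_0(3.2) + 8×L_1(3.2) + 15×L_2(3.2) + 3×L_3(3.2)
P(3.2) = -0.744000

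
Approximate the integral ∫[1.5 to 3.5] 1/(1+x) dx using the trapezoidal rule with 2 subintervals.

f(x) = 1/(1+x)
a = 1.5, b = 3.5, n = 2
h = (b - a)/n = 1.000000

Trapezoidal rule: (h/2)[f(x₀) + 2f(x₁) + 2f(x₂) + ... + f(xₙ)]

x_0 = 1.5000, f(x_0) = 0.400000, coefficient = 1
x_1 = 2.5000, f(x_1) = 0.285714, coefficient = 2
x_2 = 3.5000, f(x_2) = 0.222222, coefficient = 1

I ≈ (1.000000/2) × 1.193651 = 0.596825
Exact value: 0.587787
Error: 0.009039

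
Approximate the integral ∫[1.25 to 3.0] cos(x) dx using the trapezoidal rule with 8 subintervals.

f(x) = cos(x)
a = 1.25, b = 3.0, n = 8
h = (b - a)/n = 0.218750

Trapezoidal rule: (h/2)[f(x₀) + 2f(x₁) + 2f(x₂) + ... + f(xₙ)]

x_0 = 1.2500, f(x_0) = 0.315322, coefficient = 1
x_1 = 1.4688, f(x_1) = 0.101869, coefficient = 2
x_2 = 1.6875, f(x_2) = -0.116439, coefficient = 2
x_3 = 1.9062, f(x_3) = -0.329198, coefficient = 2
x_4 = 2.1250, f(x_4) = -0.526266, coefficient = 2
x_5 = 2.3438, f(x_5) = -0.698253, coefficient = 2
x_6 = 2.5625, f(x_6) = -0.836960, coefficient = 2
x_7 = 2.7812, f(x_7) = -0.935776, coefficient = 2
x_8 = 3.0000, f(x_8) = -0.989992, coefficient = 1

I ≈ (0.218750/2) × -7.356714 = -0.804641
Exact value: -0.807865
Error: 0.003224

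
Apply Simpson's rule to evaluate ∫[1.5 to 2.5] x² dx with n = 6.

f(x) = x²
a = 1.5, b = 2.5, n = 6
h = (b - a)/n = 0.166667

Simpson's rule: (h/3)[f(x₀) + 4f(x₁) + 2f(x₂) + ... + f(xₙ)]

x_0 = 1.5000, f(x_0) = 2.250000, coefficient = 1
x_1 = 1.6667, f(x_1) = 2.777778, coefficient = 4
x_2 = 1.8333, f(x_2) = 3.361111, coefficient = 2
x_3 = 2.0000, f(x_3) = 4.000000, coefficient = 4
x_4 = 2.1667, f(x_4) = 4.694444, coefficient = 2
x_5 = 2.3333, f(x_5) = 5.444444, coefficient = 4
x_6 = 2.5000, f(x_6) = 6.250000, coefficient = 1

I ≈ (0.166667/3) × 73.500000 = 4.083333
Exact value: 4.083333
Error: 0.000000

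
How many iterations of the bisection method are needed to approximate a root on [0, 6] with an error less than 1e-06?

We need (b-a)/2^n ≤ 1e-06
(6 - 0)/2^n ≤ 1e-06
6/2^n ≤ 1e-06
2^n ≥ 6000000
n ≥ log₂(6000000) = 22.52
n ≥ 23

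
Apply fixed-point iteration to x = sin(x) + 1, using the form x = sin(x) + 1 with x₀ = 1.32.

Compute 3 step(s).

Equation: x = sin(x) + 1
Fixed-point form: x = sin(x) + 1
x₀ = 1.32

x_1 = g(1.320000) = 1.968715
x_2 = g(1.968715) = 1.921869
x_3 = g(1.921869) = 1.939004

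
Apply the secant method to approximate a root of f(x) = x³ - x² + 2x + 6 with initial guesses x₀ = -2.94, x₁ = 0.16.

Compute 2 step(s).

f(x) = x³ - x² + 2x + 6
x₀ = -2.94, x₁ = 0.16

Secant formula: x_{n+1} = x_n - f(x_n)(x_n - x_{n-1})/(f(x_n) - f(x_{n-1}))

Iteration 1:
  f(-2.940000) = -33.935784
  f(0.160000) = 6.298496
  x_2 = 0.160000 - 6.298496×(0.160000 - (-2.940000))/(6.298496 - (-33.935784))
       = -0.325291
Iteration 2:
  f(0.160000) = 6.298496
  f(-0.325291) = 5.209183
  x_3 = -0.325291 - 5.209183×(-0.325291 - 0.160000)/(5.209183 - 6.298496)
       = -2.645993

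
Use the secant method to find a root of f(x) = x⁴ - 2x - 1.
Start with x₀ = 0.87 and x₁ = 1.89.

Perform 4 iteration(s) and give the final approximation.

f(x) = x⁴ - 2x - 1
x₀ = 0.87, x₁ = 1.89

Secant formula: x_{n+1} = x_n - f(x_n)(x_n - x_{n-1})/(f(x_n) - f(x_{n-1}))

Iteration 1:
  f(0.870000) = -2.167102
  f(1.890000) = 7.979898
  x_2 = 1.890000 - 7.979898×(1.890000 - 0.870000)/(7.979898 - (-2.167102))
       = 1.087842
Iteration 2:
  f(1.890000) = 7.979898
  f(1.087842) = -1.775247
  x_3 = 1.087842 - (-1.775247)×(1.087842 - 1.890000)/(-1.775247 - 7.979898)
       = 1.233819
Iteration 3:
  f(1.087842) = -1.775247
  f(1.233819) = -1.150211
  x_4 = 1.233819 - (-1.150211)×(1.233819 - 1.087842)/(-1.150211 - (-1.775247))
       = 1.502451
Iteration 4:
  f(1.233819) = -1.150211
  f(1.502451) = 1.090763
  x_5 = 1.502451 - 1.090763×(1.502451 - 1.233819)/(1.090763 - (-1.150211))
       = 1.371698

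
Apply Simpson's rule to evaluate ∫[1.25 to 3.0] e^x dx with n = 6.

f(x) = e^x
a = 1.25, b = 3.0, n = 6
h = (b - a)/n = 0.291667

Simpson's rule: (h/3)[f(x₀) + 4f(x₁) + 2f(x₂) + ... + f(xₙ)]

x_0 = 1.2500, f(x_0) = 3.490343, coefficient = 1
x_1 = 1.5417, f(x_1) = 4.672371, coefficient = 4
x_2 = 1.8333, f(x_2) = 6.254701, coefficient = 2
x_3 = 2.1250, f(x_3) = 8.372897, coefficient = 4
x_4 = 2.4167, f(x_4) = 11.208436, coefficient = 2
x_5 = 2.7083, f(x_5) = 15.004248, coefficient = 4
x_6 = 3.0000, f(x_6) = 20.085537, coefficient = 1

I ≈ (0.291667/3) × 170.700217 = 16.595854
Exact value: 16.595194
Error: 0.000661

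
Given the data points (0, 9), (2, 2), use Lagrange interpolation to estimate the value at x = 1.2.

Lagrange interpolation formula:
P(x) = Σ yᵢ × Lᵢ(x)
where Lᵢ(x) = Π_{j≠i} (x - xⱼ)/(xᵢ - xⱼ)

L_0(1.2) = (1.2 - 2)/(0 - 2) = 0.400000
L_1(1.2) = (1.2 - 0)/(2 - 0) = 0.600000

P(1.2) = 9×L_0(1.2) + 2×L_1(1.2)
P(1.2) = 4.800000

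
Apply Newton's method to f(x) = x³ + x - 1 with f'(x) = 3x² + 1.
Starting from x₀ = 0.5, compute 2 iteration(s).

f(x) = x³ + x - 1
f'(x) = 3x² + 1
x₀ = 0.5

Newton-Raphson formula: x_{n+1} = x_n - f(x_n)/f'(x_n)

Iteration 1:
  f(0.500000) = -0.375000
  f'(0.500000) = 1.750000
  x_1 = 0.500000 - (-0.375000)/1.750000 = 0.714286
Iteration 2:
  f(0.714286) = 0.078717
  f'(0.714286) = 2.530612
  x_2 = 0.714286 - 0.078717/2.530612 = 0.683180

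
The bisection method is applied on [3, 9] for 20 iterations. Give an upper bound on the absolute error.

Bisection error bound: |error| ≤ (b-a)/2^n
|error| ≤ (9 - 3)/2^20 = 6/2^20
|error| ≤ 0.0000057220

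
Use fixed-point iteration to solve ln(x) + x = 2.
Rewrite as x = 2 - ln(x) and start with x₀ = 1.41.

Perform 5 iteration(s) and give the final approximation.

Equation: ln(x) + x = 2
Fixed-point form: x = 2 - ln(x)
x₀ = 1.41

x_1 = g(1.410000) = 1.656410
x_2 = g(1.656410) = 1.495347
x_3 = g(1.495347) = 1.597642
x_4 = g(1.597642) = 1.531471
x_5 = g(1.531471) = 1.573771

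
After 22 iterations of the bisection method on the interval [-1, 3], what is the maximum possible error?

Bisection error bound: |error| ≤ (b-a)/2^n
|error| ≤ (3 - (-1))/2^22 = 4/2^22
|error| ≤ 0.0000009537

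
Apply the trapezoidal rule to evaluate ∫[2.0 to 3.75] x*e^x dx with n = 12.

f(x) = x*e^x
a = 2.0, b = 3.75, n = 12
h = (b - a)/n = 0.145833

Trapezoidal rule: (h/2)[f(x₀) + 2f(x₁) + 2f(x₂) + ... + f(xₙ)]

x_0 = 2.0000, f(x_0) = 14.778112, coefficient = 1
x_1 = 2.1458, f(x_1) = 18.345078, coefficient = 2
x_2 = 2.2917, f(x_2) = 22.667814, coefficient = 2
x_3 = 2.4375, f(x_3) = 27.895710, coefficient = 2
x_4 = 2.5833, f(x_4) = 34.206439, coefficient = 2
x_5 = 2.7292, f(x_5) = 41.811147, coefficient = 2
x_6 = 2.8750, f(x_6) = 50.960594, coefficient = 2
x_7 = 3.0208, f(x_7) = 61.952382, coefficient = 2
x_8 = 3.1667, f(x_8) = 75.139484, coefficient = 2
x_9 = 3.3125, f(x_9) = 90.940295, coefficient = 2
x_10 = 3.4583, f(x_10) = 109.850474, coefficient = 2
x_11 = 3.6042, f(x_11) = 132.456892, coefficient = 2
x_12 = 3.7500, f(x_12) = 159.454058, coefficient = 1

I ≈ (0.145833/2) × 1506.684789 = 109.862432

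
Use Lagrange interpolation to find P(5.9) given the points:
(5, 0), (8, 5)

Lagrange interpolation formula:
P(x) = Σ yᵢ × Lᵢ(x)
where Lᵢ(x) = Π_{j≠i} (x - xⱼ)/(xᵢ - xⱼ)

L_0(5.9) = (5.9 - 8)/(5 - 8) = 0.700000
L_1(5.9) = (5.9 - 5)/(8 - 5) = 0.300000

P(5.9) = 0×L_0(5.9) + 5×L_1(5.9)
P(5.9) = 1.500000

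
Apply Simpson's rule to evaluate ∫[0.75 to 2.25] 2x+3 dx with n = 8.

f(x) = 2x+3
a = 0.75, b = 2.25, n = 8
h = (b - a)/n = 0.187500

Simpson's rule: (h/3)[f(x₀) + 4f(x₁) + 2f(x₂) + ... + f(xₙ)]

x_0 = 0.7500, f(x_0) = 4.500000, coefficient = 1
x_1 = 0.9375, f(x_1) = 4.875000, coefficient = 4
x_2 = 1.1250, f(x_2) = 5.250000, coefficient = 2
x_3 = 1.3125, f(x_3) = 5.625000, coefficient = 4
x_4 = 1.5000, f(x_4) = 6.000000, coefficient = 2
x_5 = 1.6875, f(x_5) = 6.375000, coefficient = 4
x_6 = 1.8750, f(x_6) = 6.750000, coefficient = 2
x_7 = 2.0625, f(x_7) = 7.125000, coefficient = 4
x_8 = 2.2500, f(x_8) = 7.500000, coefficient = 1

I ≈ (0.187500/3) × 144.000000 = 9.000000
Exact value: 9.000000
Error: 0.000000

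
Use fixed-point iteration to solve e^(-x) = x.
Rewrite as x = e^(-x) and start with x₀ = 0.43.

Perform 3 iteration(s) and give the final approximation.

Equation: e^(-x) = x
Fixed-point form: x = e^(-x)
x₀ = 0.43

x_1 = g(0.430000) = 0.650509
x_2 = g(0.650509) = 0.521780
x_3 = g(0.521780) = 0.593463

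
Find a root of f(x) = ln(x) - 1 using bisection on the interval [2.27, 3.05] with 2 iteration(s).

f(x) = ln(x) - 1
Initial interval: [2.27, 3.05]

Iteration 1:
  c_1 = (2.270000 + 3.050000)/2 = 2.660000
  f(c_1) = f(2.660000) = -0.021674
  f(a) × f(c) ≥ 0, new interval: [2.660000, 3.050000]
Iteration 2:
  c_2 = (2.660000 + 3.050000)/2 = 2.855000
  f(c_2) = f(2.855000) = 0.049072
  f(a) × f(c) < 0, new interval: [2.660000, 2.855000]

After 2 iteration(s), the approximation is c_2 = 2.855000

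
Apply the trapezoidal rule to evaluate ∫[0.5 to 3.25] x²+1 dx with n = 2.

f(x) = x²+1
a = 0.5, b = 3.25, n = 2
h = (b - a)/n = 1.375000

Trapezoidal rule: (h/2)[f(x₀) + 2f(x₁) + 2f(x₂) + ... + f(xₙ)]

x_0 = 0.5000, f(x_0) = 1.250000, coefficient = 1
x_1 = 1.8750, f(x_1) = 4.515625, coefficient = 2
x_2 = 3.2500, f(x_2) = 11.562500, coefficient = 1

I ≈ (1.375000/2) × 21.843750 = 15.017578
Exact value: 14.151042
Error: 0.866536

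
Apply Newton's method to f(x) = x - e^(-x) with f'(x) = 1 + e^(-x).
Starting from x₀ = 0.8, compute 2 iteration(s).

f(x) = x - e^(-x)
f'(x) = 1 + e^(-x)
x₀ = 0.8

Newton-Raphson formula: x_{n+1} = x_n - f(x_n)/f'(x_n)

Iteration 1:
  f(0.800000) = 0.350671
  f'(0.800000) = 1.449329
  x_1 = 0.800000 - 0.350671/1.449329 = 0.558046
Iteration 2:
  f(0.558046) = -0.014280
  f'(0.558046) = 1.572326
  x_2 = 0.558046 - (-0.014280)/1.572326 = 0.567128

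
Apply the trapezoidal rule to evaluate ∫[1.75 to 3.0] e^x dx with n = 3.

f(x) = e^x
a = 1.75, b = 3.0, n = 3
h = (b - a)/n = 0.416667

Trapezoidal rule: (h/2)[f(x₀) + 2f(x₁) + 2f(x₂) + ... + f(xₙ)]

x_0 = 1.7500, f(x_0) = 5.754603, coefficient = 1
x_1 = 2.1667, f(x_1) = 8.729138, coefficient = 2
x_2 = 2.5833, f(x_2) = 13.241202, coefficient = 2
x_3 = 3.0000, f(x_3) = 20.085537, coefficient = 1

I ≈ (0.416667/2) × 69.780820 = 14.537671
Exact value: 14.330934
Error: 0.206737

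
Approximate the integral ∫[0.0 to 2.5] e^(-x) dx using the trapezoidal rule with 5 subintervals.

f(x) = e^(-x)
a = 0.0, b = 2.5, n = 5
h = (b - a)/n = 0.500000

Trapezoidal rule: (h/2)[f(x₀) + 2f(x₁) + 2f(x₂) + ... + f(xₙ)]

x_0 = 0.0000, f(x_0) = 1.000000, coefficient = 1
x_1 = 0.5000, f(x_1) = 0.606531, coefficient = 2
x_2 = 1.0000, f(x_2) = 0.367879, coefficient = 2
x_3 = 1.5000, f(x_3) = 0.223130, coefficient = 2
x_4 = 2.0000, f(x_4) = 0.135335, coefficient = 2
x_5 = 2.5000, f(x_5) = 0.082085, coefficient = 1

I ≈ (0.500000/2) × 3.747836 = 0.936959
Exact value: 0.917915
Error: 0.019044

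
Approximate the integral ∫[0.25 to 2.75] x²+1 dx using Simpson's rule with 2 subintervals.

f(x) = x²+1
a = 0.25, b = 2.75, n = 2
h = (b - a)/n = 1.250000

Simpson's rule: (h/3)[f(x₀) + 4f(x₁) + 2f(x₂) + ... + f(xₙ)]

x_0 = 0.2500, f(x_0) = 1.062500, coefficient = 1
x_1 = 1.5000, f(x_1) = 3.250000, coefficient = 4
x_2 = 2.7500, f(x_2) = 8.562500, coefficient = 1

I ≈ (1.250000/3) × 22.625000 = 9.427083
Exact value: 9.427083
Error: 0.000000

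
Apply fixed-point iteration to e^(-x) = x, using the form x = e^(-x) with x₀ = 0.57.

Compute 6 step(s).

Equation: e^(-x) = x
Fixed-point form: x = e^(-x)
x₀ = 0.57

x_1 = g(0.570000) = 0.565525
x_2 = g(0.565525) = 0.568062
x_3 = g(0.568062) = 0.566623
x_4 = g(0.566623) = 0.567439
x_5 = g(0.567439) = 0.566976
x_6 = g(0.566976) = 0.567238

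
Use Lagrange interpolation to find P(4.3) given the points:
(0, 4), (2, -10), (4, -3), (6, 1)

Lagrange interpolation formula:
P(x) = Σ yᵢ × Lᵢ(x)
where Lᵢ(x) = Π_{j≠i} (x - xⱼ)/(xᵢ - xⱼ)

L_0(4.3) = (4.3 - 2)/(0 - 2) × (4.3 - 4)/(0 - 4) × (4.3 - 6)/(0 - 6) = 0.024437
L_1(4.3) = (4.3 - 0)/(2 - 0) × (4.3 - 4)/(2 - 4) × (4.3 - 6)/(2 - 6) = -0.137062
L_2(4.3) = (4.3 - 0)/(4 - 0) × (4.3 - 2)/(4 - 2) × (4.3 - 6)/(4 - 6) = 1.050812
L_3(4.3) = (4.3 - 0)/(6 - 0) × (4.3 - 2)/(6 - 2) × (4.3 - 4)/(6 - 4) = 0.061812

P(4.3) = 4×L_0(4.3) + (-10)×L_1(4.3) + (-3)×L_2(4.3) + 1×L_3(4.3)
P(4.3) = -1.622250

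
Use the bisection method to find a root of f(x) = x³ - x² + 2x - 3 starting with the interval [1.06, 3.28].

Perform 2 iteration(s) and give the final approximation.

f(x) = x³ - x² + 2x - 3
Initial interval: [1.06, 3.28]

Iteration 1:
  c_1 = (1.060000 + 3.280000)/2 = 2.170000
  f(c_1) = f(2.170000) = 6.849413
  f(a) × f(c) < 0, new interval: [1.060000, 2.170000]
Iteration 2:
  c_2 = (1.060000 + 2.170000)/2 = 1.615000
  f(c_2) = f(1.615000) = 1.834058
  f(a) × f(c) < 0, new interval: [1.060000, 1.615000]

After 2 iteration(s), the approximation is c_2 = 1.615000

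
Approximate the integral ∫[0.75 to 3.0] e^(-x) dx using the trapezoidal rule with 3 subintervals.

f(x) = e^(-x)
a = 0.75, b = 3.0, n = 3
h = (b - a)/n = 0.750000

Trapezoidal rule: (h/2)[f(x₀) + 2f(x₁) + 2f(x₂) + ... + f(xₙ)]

x_0 = 0.7500, f(x_0) = 0.472367, coefficient = 1
x_1 = 1.5000, f(x_1) = 0.223130, coefficient = 2
x_2 = 2.2500, f(x_2) = 0.105399, coefficient = 2
x_3 = 3.0000, f(x_3) = 0.049787, coefficient = 1

I ≈ (0.750000/2) × 1.179212 = 0.442205
Exact value: 0.422579
Error: 0.019625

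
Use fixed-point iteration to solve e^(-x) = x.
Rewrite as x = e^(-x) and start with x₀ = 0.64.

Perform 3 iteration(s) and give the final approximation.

Equation: e^(-x) = x
Fixed-point form: x = e^(-x)
x₀ = 0.64

x_1 = g(0.640000) = 0.527292
x_2 = g(0.527292) = 0.590201
x_3 = g(0.590201) = 0.554216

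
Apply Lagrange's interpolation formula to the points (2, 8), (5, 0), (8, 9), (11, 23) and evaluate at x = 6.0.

Lagrange interpolation formula:
P(x) = Σ yᵢ × Lᵢ(x)
where Lᵢ(x) = Π_{j≠i} (x - xⱼ)/(xᵢ - xⱼ)

L_0(6.0) = (6.0 - 5)/(2 - 5) × (6.0 - 8)/(2 - 8) × (6.0 - 11)/(2 - 11) = -0.061728
L_1(6.0) = (6.0 - 2)/(5 - 2) × (6.0 - 8)/(5 - 8) × (6.0 - 11)/(5 - 11) = 0.740741
L_2(6.0) = (6.0 - 2)/(8 - 2) × (6.0 - 5)/(8 - 5) × (6.0 - 11)/(8 - 11) = 0.370370
L_3(6.0) = (6.0 - 2)/(11 - 2) × (6.0 - 5)/(11 - 5) × (6.0 - 8)/(11 - 8) = -0.049383

P(6.0) = 8×L_0(6.0) + 0×L_1(6.0) + 9×L_2(6.0) + 23×L_3(6.0)
P(6.0) = 1.703704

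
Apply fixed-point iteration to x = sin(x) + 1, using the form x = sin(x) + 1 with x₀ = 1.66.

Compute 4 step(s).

Equation: x = sin(x) + 1
Fixed-point form: x = sin(x) + 1
x₀ = 1.66

x_1 = g(1.660000) = 1.996024
x_2 = g(1.996024) = 1.910945
x_3 = g(1.910945) = 1.942705
x_4 = g(1.942705) = 1.931635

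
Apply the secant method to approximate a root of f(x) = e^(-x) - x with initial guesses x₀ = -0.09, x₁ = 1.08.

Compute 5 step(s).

f(x) = e^(-x) - x
x₀ = -0.09, x₁ = 1.08

Secant formula: x_{n+1} = x_n - f(x_n)(x_n - x_{n-1})/(f(x_n) - f(x_{n-1}))

Iteration 1:
  f(-0.090000) = 1.184174
  f(1.080000) = -0.740404
  x_2 = 1.080000 - (-0.740404)×(1.080000 - (-0.090000))/(-0.740404 - 1.184174)
       = 0.629889
Iteration 2:
  f(1.080000) = -0.740404
  f(0.629889) = -0.097239
  x_3 = 0.629889 - (-0.097239)×(0.629889 - 1.080000)/(-0.097239 - (-0.740404))
       = 0.561838
Iteration 3:
  f(0.629889) = -0.097239
  f(0.561838) = 0.008322
  x_4 = 0.561838 - 0.008322×(0.561838 - 0.629889)/(0.008322 - (-0.097239))
       = 0.567203
Iteration 4:
  f(0.561838) = 0.008322
  f(0.567203) = -0.000094
  x_5 = 0.567203 - (-0.000094)×(0.567203 - 0.561838)/(-0.000094 - 0.008322)
       = 0.567143
Iteration 5:
  f(0.567203) = -0.000094
  f(0.567143) = 0.000000
  x_6 = 0.567143 - 0.000000×(0.567143 - 0.567203)/(0.000000 - (-0.000094))
       = 0.567143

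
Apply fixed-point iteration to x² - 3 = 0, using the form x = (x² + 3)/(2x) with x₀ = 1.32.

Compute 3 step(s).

Equation: x² - 3 = 0
Fixed-point form: x = (x² + 3)/(2x)
x₀ = 1.32

x_1 = g(1.320000) = 1.796364
x_2 = g(1.796364) = 1.733202
x_3 = g(1.733202) = 1.732051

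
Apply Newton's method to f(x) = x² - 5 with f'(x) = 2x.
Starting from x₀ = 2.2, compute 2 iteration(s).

f(x) = x² - 5
f'(x) = 2x
x₀ = 2.2

Newton-Raphson formula: x_{n+1} = x_n - f(x_n)/f'(x_n)

Iteration 1:
  f(2.200000) = -0.160000
  f'(2.200000) = 4.400000
  x_1 = 2.200000 - (-0.160000)/4.400000 = 2.236364
Iteration 2:
  f(2.236364) = 0.001322
  f'(2.236364) = 4.472727
  x_2 = 2.236364 - 0.001322/4.472727 = 2.236068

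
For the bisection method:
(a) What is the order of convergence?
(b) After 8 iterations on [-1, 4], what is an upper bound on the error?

(a) Bisection has linear (order 1) convergence; the error is halved each step.

(b) Error bound = (b-a)/2^n = (4 - (-1))/2^{8}
    = 5/2^{8}

(a) 1 (linear); (b) error ≤ 1.95e-02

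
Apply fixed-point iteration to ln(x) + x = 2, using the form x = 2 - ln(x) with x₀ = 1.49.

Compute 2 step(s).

Equation: ln(x) + x = 2
Fixed-point form: x = 2 - ln(x)
x₀ = 1.49

x_1 = g(1.490000) = 1.601224
x_2 = g(1.601224) = 1.529232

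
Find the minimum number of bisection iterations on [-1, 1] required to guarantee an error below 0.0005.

We need (b-a)/2^n ≤ 0.0005
(1 - (-1))/2^n ≤ 0.0005
2/2^n ≤ 0.0005
2^n ≥ 4000
n ≥ log₂(4000) = 11.97
n ≥ 12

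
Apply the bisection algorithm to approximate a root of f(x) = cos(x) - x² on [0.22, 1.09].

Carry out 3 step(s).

f(x) = cos(x) - x²
Initial interval: [0.22, 1.09]

Iteration 1:
  c_1 = (0.220000 + 1.090000)/2 = 0.655000
  f(c_1) = f(0.655000) = 0.364023
  f(a) × f(c) ≥ 0, new interval: [0.655000, 1.090000]
Iteration 2:
  c_2 = (0.655000 + 1.090000)/2 = 0.872500
  f(c_2) = f(0.872500) = -0.118343
  f(a) × f(c) < 0, new interval: [0.655000, 0.872500]
Iteration 3:
  c_3 = (0.655000 + 0.872500)/2 = 0.763750
  f(c_3) = f(0.763750) = 0.138933
  f(a) × f(c) ≥ 0, new interval: [0.763750, 0.872500]

After 3 iteration(s), the approximation is c_3 = 0.763750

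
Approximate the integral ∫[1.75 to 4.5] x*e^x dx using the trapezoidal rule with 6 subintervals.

f(x) = x*e^x
a = 1.75, b = 4.5, n = 6
h = (b - a)/n = 0.458333

Trapezoidal rule: (h/2)[f(x₀) + 2f(x₁) + 2f(x₂) + ... + f(xₙ)]

x_0 = 1.7500, f(x_0) = 10.070555, coefficient = 1
x_1 = 2.2083, f(x_1) = 20.097017, coefficient = 2
x_2 = 2.6667, f(x_2) = 38.378443, coefficient = 2
x_3 = 3.1250, f(x_3) = 71.124672, coefficient = 2
x_4 = 3.5833, f(x_4) = 128.976059, coefficient = 2
x_5 = 4.0417, f(x_5) = 230.056243, coefficient = 2
x_6 = 4.5000, f(x_6) = 405.077091, coefficient = 1

I ≈ (0.458333/2) × 1392.412515 = 319.094535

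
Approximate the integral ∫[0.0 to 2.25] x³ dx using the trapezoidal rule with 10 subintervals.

f(x) = x³
a = 0.0, b = 2.25, n = 10
h = (b - a)/n = 0.225000

Trapezoidal rule: (h/2)[f(x₀) + 2f(x₁) + 2f(x₂) + ... + f(xₙ)]

x_0 = 0.0000, f(x_0) = 0.000000, coefficient = 1
x_1 = 0.2250, f(x_1) = 0.011391, coefficient = 2
x_2 = 0.4500, f(x_2) = 0.091125, coefficient = 2
x_3 = 0.6750, f(x_3) = 0.307547, coefficient = 2
x_4 = 0.9000, f(x_4) = 0.729000, coefficient = 2
x_5 = 1.1250, f(x_5) = 1.423828, coefficient = 2
x_6 = 1.3500, f(x_6) = 2.460375, coefficient = 2
x_7 = 1.5750, f(x_7) = 3.906984, coefficient = 2
x_8 = 1.8000, f(x_8) = 5.832000, coefficient = 2
x_9 = 2.0250, f(x_9) = 8.303766, coefficient = 2
x_10 = 2.2500, f(x_10) = 11.390625, coefficient = 1

I ≈ (0.225000/2) × 57.522656 = 6.471299
Exact value: 6.407227
Error: 0.064072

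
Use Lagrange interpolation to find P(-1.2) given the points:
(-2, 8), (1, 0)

Lagrange interpolation formula:
P(x) = Σ yᵢ × Lᵢ(x)
where Lᵢ(x) = Π_{j≠i} (x - xⱼ)/(xᵢ - xⱼ)

L_0(-1.2) = (-1.2 - 1)/(-2 - 1) = 0.733333
L_1(-1.2) = (-1.2 - (-2))/(1 - (-2)) = 0.266667

P(-1.2) = 8×L_0(-1.2) + 0×L_1(-1.2)
P(-1.2) = 5.866667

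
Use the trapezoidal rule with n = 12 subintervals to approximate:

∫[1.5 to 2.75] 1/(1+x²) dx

f(x) = 1/(1+x²)
a = 1.5, b = 2.75, n = 12
h = (b - a)/n = 0.104167

Trapezoidal rule: (h/2)[f(x₀) + 2f(x₁) + 2f(x₂) + ... + f(xₙ)]

x_0 = 1.5000, f(x_0) = 0.307692, coefficient = 1
x_1 = 1.6042, f(x_1) = 0.279849, coefficient = 2
x_2 = 1.7083, f(x_2) = 0.255206, coefficient = 2
x_3 = 1.8125, f(x_3) = 0.233364, coefficient = 2
x_4 = 1.9167, f(x_4) = 0.213967, coefficient = 2
x_5 = 2.0208, f(x_5) = 0.196705, coefficient = 2
x_6 = 2.1250, f(x_6) = 0.181303, coefficient = 2
x_7 = 2.2292, f(x_7) = 0.167527, coefficient = 2
x_8 = 2.3333, f(x_8) = 0.155172, coefficient = 2
x_9 = 2.4375, f(x_9) = 0.144063, coefficient = 2
x_10 = 2.5417, f(x_10) = 0.134047, coefficient = 2
x_11 = 2.6458, f(x_11) = 0.124993, coefficient = 2
x_12 = 2.7500, f(x_12) = 0.116788, coefficient = 1

I ≈ (0.104167/2) × 4.596874 = 0.239421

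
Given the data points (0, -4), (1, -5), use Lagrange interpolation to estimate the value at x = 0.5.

Lagrange interpolation formula:
P(x) = Σ yᵢ × Lᵢ(x)
where Lᵢ(x) = Π_{j≠i} (x - xⱼ)/(xᵢ - xⱼ)

L_0(0.5) = (0.5 - 1)/(0 - 1) = 0.500000
L_1(0.5) = (0.5 - 0)/(1 - 0) = 0.500000

P(0.5) = (-4)×L_0(0.5) + (-5)×L_1(0.5)
P(0.5) = -4.500000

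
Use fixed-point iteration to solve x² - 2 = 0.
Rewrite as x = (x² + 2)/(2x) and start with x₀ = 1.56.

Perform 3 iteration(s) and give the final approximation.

Equation: x² - 2 = 0
Fixed-point form: x = (x² + 2)/(2x)
x₀ = 1.56

x_1 = g(1.560000) = 1.421026
x_2 = g(1.421026) = 1.414230
x_3 = g(1.414230) = 1.414214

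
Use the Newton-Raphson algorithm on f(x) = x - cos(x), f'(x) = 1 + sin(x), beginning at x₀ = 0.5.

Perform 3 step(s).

f(x) = x - cos(x)
f'(x) = 1 + sin(x)
x₀ = 0.5

Newton-Raphson formula: x_{n+1} = x_n - f(x_n)/f'(x_n)

Iteration 1:
  f(0.500000) = -0.377583
  f'(0.500000) = 1.479426
  x_1 = 0.500000 - (-0.377583)/1.479426 = 0.755222
Iteration 2:
  f(0.755222) = 0.027103
  f'(0.755222) = 1.685451
  x_2 = 0.755222 - 0.027103/1.685451 = 0.739142
Iteration 3:
  f(0.739142) = 0.000095
  f'(0.739142) = 1.673654
  x_3 = 0.739142 - 0.000095/1.673654 = 0.739085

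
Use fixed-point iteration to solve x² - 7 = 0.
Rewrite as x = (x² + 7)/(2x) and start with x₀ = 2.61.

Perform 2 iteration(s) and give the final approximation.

Equation: x² - 7 = 0
Fixed-point form: x = (x² + 7)/(2x)
x₀ = 2.61

x_1 = g(2.610000) = 2.645996
x_2 = g(2.645996) = 2.645751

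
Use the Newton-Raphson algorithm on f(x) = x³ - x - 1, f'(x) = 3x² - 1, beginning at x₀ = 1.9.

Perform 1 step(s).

f(x) = x³ - x - 1
f'(x) = 3x² - 1
x₀ = 1.9

Newton-Raphson formula: x_{n+1} = x_n - f(x_n)/f'(x_n)

Iteration 1:
  f(1.900000) = 3.959000
  f'(1.900000) = 9.830000
  x_1 = 1.900000 - 3.959000/9.830000 = 1.497253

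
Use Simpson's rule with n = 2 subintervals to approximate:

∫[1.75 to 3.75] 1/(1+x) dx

f(x) = 1/(1+x)
a = 1.75, b = 3.75, n = 2
h = (b - a)/n = 1.000000

Simpson's rule: (h/3)[f(x₀) + 4f(x₁) + 2f(x₂) + ... + f(xₙ)]

x_0 = 1.7500, f(x_0) = 0.363636, coefficient = 1
x_1 = 2.7500, f(x_1) = 0.266667, coefficient = 4
x_2 = 3.7500, f(x_2) = 0.210526, coefficient = 1

I ≈ (1.000000/3) × 1.640829 = 0.546943
Exact value: 0.546544
Error: 0.000399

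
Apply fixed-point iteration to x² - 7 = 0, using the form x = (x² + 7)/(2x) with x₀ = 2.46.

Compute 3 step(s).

Equation: x² - 7 = 0
Fixed-point form: x = (x² + 7)/(2x)
x₀ = 2.46

x_1 = g(2.460000) = 2.652764
x_2 = g(2.652764) = 2.645761
x_3 = g(2.645761) = 2.645751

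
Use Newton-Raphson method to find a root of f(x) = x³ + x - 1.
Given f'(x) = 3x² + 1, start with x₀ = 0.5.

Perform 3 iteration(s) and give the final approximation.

f(x) = x³ + x - 1
f'(x) = 3x² + 1
x₀ = 0.5

Newton-Raphson formula: x_{n+1} = x_n - f(x_n)/f'(x_n)

Iteration 1:
  f(0.500000) = -0.375000
  f'(0.500000) = 1.750000
  x_1 = 0.500000 - (-0.375000)/1.750000 = 0.714286
Iteration 2:
  f(0.714286) = 0.078717
  f'(0.714286) = 2.530612
  x_2 = 0.714286 - 0.078717/2.530612 = 0.683180
Iteration 3:
  f(0.683180) = 0.002043
  f'(0.683180) = 2.400204
  x_3 = 0.683180 - 0.002043/2.400204 = 0.682328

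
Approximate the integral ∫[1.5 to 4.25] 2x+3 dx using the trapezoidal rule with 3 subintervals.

f(x) = 2x+3
a = 1.5, b = 4.25, n = 3
h = (b - a)/n = 0.916667

Trapezoidal rule: (h/2)[f(x₀) + 2f(x₁) + 2f(x₂) + ... + f(xₙ)]

x_0 = 1.5000, f(x_0) = 6.000000, coefficient = 1
x_1 = 2.4167, f(x_1) = 7.833333, coefficient = 2
x_2 = 3.3333, f(x_2) = 9.666667, coefficient = 2
x_3 = 4.2500, f(x_3) = 11.500000, coefficient = 1

I ≈ (0.916667/2) × 52.500000 = 24.062500
Exact value: 24.062500
Error: 0.000000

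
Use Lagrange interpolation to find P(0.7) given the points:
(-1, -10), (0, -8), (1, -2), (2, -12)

Lagrange interpolation formula:
P(x) = Σ yᵢ × Lᵢ(x)
where Lᵢ(x) = Π_{j≠i} (x - xⱼ)/(xᵢ - xⱼ)

L_0(0.7) = (0.7 - 0)/(-1 - 0) × (0.7 - 1)/(-1 - 1) × (0.7 - 2)/(-1 - 2) = -0.045500
L_1(0.7) = (0.7 - (-1))/(0 - (-1)) × (0.7 - 1)/(0 - 1) × (0.7 - 2)/(0 - 2) = 0.331500
L_2(0.7) = (0.7 - (-1))/(1 - (-1)) × (0.7 - 0)/(1 - 0) × (0.7 - 2)/(1 - 2) = 0.773500
L_3(0.7) = (0.7 - (-1))/(2 - (-1)) × (0.7 - 0)/(2 - 0) × (0.7 - 1)/(2 - 1) = -0.059500

P(0.7) = (-10)×L_0(0.7) + (-8)×L_1(0.7) + (-2)×L_2(0.7) + (-12)×L_3(0.7)
P(0.7) = -3.030000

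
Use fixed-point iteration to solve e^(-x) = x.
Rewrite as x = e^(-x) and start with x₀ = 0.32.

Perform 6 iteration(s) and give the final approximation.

Equation: e^(-x) = x
Fixed-point form: x = e^(-x)
x₀ = 0.32

x_1 = g(0.320000) = 0.726149
x_2 = g(0.726149) = 0.483768
x_3 = g(0.483768) = 0.616456
x_4 = g(0.616456) = 0.539854
x_5 = g(0.539854) = 0.582833
x_6 = g(0.582833) = 0.558314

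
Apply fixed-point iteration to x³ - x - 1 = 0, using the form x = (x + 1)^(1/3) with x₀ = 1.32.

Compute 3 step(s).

Equation: x³ - x - 1 = 0
Fixed-point form: x = (x + 1)^(1/3)
x₀ = 1.32

x_1 = g(1.320000) = 1.323821
x_2 = g(1.323821) = 1.324548
x_3 = g(1.324548) = 1.324686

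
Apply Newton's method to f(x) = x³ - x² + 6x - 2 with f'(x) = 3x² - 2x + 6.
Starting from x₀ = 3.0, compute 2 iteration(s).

f(x) = x³ - x² + 6x - 2
f'(x) = 3x² - 2x + 6
x₀ = 3.0

Newton-Raphson formula: x_{n+1} = x_n - f(x_n)/f'(x_n)

Iteration 1:
  f(3.000000) = 34.000000
  f'(3.000000) = 27.000000
  x_1 = 3.000000 - 34.000000/27.000000 = 1.740741
Iteration 2:
  f(1.740741) = 10.689021
  f'(1.740741) = 11.609053
  x_2 = 1.740741 - 10.689021/11.609053 = 0.819992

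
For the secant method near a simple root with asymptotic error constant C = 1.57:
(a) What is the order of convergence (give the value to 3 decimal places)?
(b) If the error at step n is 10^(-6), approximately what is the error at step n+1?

(a) Secant method has superlinear convergence with order φ = (1+√5)/2 ≈ 1.618.
    This means |e_{n+1}| ≈ C|e_n|^1.618.

(b) With |e_n| = 10^(-6) and C = 1.57:
    |e_{n+1}| ≈ 1.57 × (10^(-6))^1.618 = 1.57 × 10^(-9.71)

(a) ≈ 1.618 (golden ratio); (b) |e_{n+1}| ≈ 3.074e-10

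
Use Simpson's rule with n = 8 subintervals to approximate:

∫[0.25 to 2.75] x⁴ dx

f(x) = x⁴
a = 0.25, b = 2.75, n = 8
h = (b - a)/n = 0.312500

Simpson's rule: (h/3)[f(x₀) + 4f(x₁) + 2f(x₂) + ... + f(xₙ)]

x_0 = 0.2500, f(x_0) = 0.003906, coefficient = 1
x_1 = 0.5625, f(x_1) = 0.100113, coefficient = 4
x_2 = 0.8750, f(x_2) = 0.586182, coefficient = 2
x_3 = 1.1875, f(x_3) = 1.988541, coefficient = 4
x_4 = 1.5000, f(x_4) = 5.062500, coefficient = 2
x_5 = 1.8125, f(x_5) = 10.792252, coefficient = 4
x_6 = 2.1250, f(x_6) = 20.390869, coefficient = 2
x_7 = 2.4375, f(x_7) = 35.300308, coefficient = 4
x_8 = 2.7500, f(x_8) = 57.191406, coefficient = 1

I ≈ (0.312500/3) × 301.999268 = 31.458257
Exact value: 31.455078
Error: 0.003179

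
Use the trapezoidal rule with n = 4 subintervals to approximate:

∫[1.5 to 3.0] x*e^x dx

f(x) = x*e^x
a = 1.5, b = 3.0, n = 4
h = (b - a)/n = 0.375000

Trapezoidal rule: (h/2)[f(x₀) + 2f(x₁) + 2f(x₂) + ... + f(xₙ)]

x_0 = 1.5000, f(x_0) = 6.722534, coefficient = 1
x_1 = 1.8750, f(x_1) = 12.226536, coefficient = 2
x_2 = 2.2500, f(x_2) = 21.347406, coefficient = 2
x_3 = 2.6250, f(x_3) = 36.237007, coefficient = 2
x_4 = 3.0000, f(x_4) = 60.256611, coefficient = 1

I ≈ (0.375000/2) × 206.601042 = 38.737695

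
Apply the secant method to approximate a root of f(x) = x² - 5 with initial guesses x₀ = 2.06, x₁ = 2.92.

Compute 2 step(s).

f(x) = x² - 5
x₀ = 2.06, x₁ = 2.92

Secant formula: x_{n+1} = x_n - f(x_n)(x_n - x_{n-1})/(f(x_n) - f(x_{n-1}))

Iteration 1:
  f(2.060000) = -0.756400
  f(2.920000) = 3.526400
  x_2 = 2.920000 - 3.526400×(2.920000 - 2.060000)/(3.526400 - (-0.756400))
       = 2.211888
Iteration 2:
  f(2.920000) = 3.526400
  f(2.211888) = -0.107553
  x_3 = 2.211888 - (-0.107553)×(2.211888 - 2.920000)/(-0.107553 - 3.526400)
       = 2.232845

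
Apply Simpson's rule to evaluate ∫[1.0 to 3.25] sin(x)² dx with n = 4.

f(x) = sin(x)²
a = 1.0, b = 3.25, n = 4
h = (b - a)/n = 0.562500

Simpson's rule: (h/3)[f(x₀) + 4f(x₁) + 2f(x₂) + ... + f(xₙ)]

x_0 = 1.0000, f(x_0) = 0.708073, coefficient = 1
x_1 = 1.5625, f(x_1) = 0.999931, coefficient = 4
x_2 = 2.1250, f(x_2) = 0.723044, coefficient = 2
x_3 = 2.6875, f(x_3) = 0.192411, coefficient = 4
x_4 = 3.2500, f(x_4) = 0.011706, coefficient = 1

I ≈ (0.562500/3) × 6.935237 = 1.300357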